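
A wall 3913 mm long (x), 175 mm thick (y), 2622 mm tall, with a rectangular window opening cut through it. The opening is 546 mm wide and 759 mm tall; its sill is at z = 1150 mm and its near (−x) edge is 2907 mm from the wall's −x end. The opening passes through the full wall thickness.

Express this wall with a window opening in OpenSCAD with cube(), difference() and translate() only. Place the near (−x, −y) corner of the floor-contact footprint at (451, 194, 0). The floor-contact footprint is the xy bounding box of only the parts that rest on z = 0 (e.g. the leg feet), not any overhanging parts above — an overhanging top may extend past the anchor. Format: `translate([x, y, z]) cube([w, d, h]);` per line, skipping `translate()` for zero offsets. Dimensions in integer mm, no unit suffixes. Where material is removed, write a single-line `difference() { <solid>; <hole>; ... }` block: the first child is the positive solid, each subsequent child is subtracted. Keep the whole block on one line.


difference() { translate([451, 194, 0]) cube([3913, 175, 2622]); translate([3358, 194, 1150]) cube([546, 175, 759]); }


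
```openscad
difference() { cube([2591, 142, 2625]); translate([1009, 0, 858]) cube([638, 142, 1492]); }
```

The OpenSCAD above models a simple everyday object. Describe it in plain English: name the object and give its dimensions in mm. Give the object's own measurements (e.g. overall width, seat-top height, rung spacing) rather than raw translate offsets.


A wall 2591 mm long (x), 142 mm thick (y), 2625 mm tall, with a rectangular window opening cut through it. The opening is 638 mm wide and 1492 mm tall; its sill is at z = 858 mm and its near (−x) edge is 1009 mm from the wall's −x end. The opening passes through the full wall thickness.


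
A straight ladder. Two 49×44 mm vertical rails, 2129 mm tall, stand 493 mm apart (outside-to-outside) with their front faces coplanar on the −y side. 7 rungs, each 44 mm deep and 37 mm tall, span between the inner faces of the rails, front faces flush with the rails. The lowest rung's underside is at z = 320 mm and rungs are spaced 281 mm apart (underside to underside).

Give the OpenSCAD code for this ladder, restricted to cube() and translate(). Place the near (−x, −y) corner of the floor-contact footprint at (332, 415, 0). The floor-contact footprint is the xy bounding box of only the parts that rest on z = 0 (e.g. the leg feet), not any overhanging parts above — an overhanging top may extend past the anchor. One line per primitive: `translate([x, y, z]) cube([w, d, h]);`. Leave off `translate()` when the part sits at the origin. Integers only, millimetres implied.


translate([332, 415, 0]) cube([49, 44, 2129]);
translate([776, 415, 0]) cube([49, 44, 2129]);
translate([381, 415, 320]) cube([395, 44, 37]);
translate([381, 415, 601]) cube([395, 44, 37]);
translate([381, 415, 882]) cube([395, 44, 37]);
translate([381, 415, 1163]) cube([395, 44, 37]);
translate([381, 415, 1444]) cube([395, 44, 37]);
translate([381, 415, 1725]) cube([395, 44, 37]);
translate([381, 415, 2006]) cube([395, 44, 37]);


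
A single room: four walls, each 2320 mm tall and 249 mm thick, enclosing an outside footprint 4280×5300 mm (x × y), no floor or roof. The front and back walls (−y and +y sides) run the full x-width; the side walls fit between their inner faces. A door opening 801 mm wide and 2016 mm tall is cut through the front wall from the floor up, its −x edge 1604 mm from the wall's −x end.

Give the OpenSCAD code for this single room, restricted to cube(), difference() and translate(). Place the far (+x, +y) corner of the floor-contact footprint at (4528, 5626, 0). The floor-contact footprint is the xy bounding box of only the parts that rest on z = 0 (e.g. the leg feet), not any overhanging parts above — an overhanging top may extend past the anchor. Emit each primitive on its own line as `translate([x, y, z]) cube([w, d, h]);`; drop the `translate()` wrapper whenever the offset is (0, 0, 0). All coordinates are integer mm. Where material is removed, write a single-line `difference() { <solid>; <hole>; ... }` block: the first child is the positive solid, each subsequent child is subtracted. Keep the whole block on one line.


difference() { translate([248, 326, 0]) cube([4280, 249, 2320]); translate([1852, 326, 0]) cube([801, 249, 2016]); }
translate([248, 5377, 0]) cube([4280, 249, 2320]);
translate([248, 575, 0]) cube([249, 4802, 2320]);
translate([4279, 575, 0]) cube([249, 4802, 2320]);


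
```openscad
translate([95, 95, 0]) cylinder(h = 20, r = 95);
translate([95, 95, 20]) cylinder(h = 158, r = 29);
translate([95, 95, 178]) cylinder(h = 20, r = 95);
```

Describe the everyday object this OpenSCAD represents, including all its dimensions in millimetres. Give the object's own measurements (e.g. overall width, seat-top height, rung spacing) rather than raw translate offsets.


A spool: two coaxial disc flanges of radius 95 mm and thickness 20 mm, joined by a core cylinder of radius 29 mm and height 158 mm. The lower flange rests on z = 0 and the three cylinders share a vertical axis.


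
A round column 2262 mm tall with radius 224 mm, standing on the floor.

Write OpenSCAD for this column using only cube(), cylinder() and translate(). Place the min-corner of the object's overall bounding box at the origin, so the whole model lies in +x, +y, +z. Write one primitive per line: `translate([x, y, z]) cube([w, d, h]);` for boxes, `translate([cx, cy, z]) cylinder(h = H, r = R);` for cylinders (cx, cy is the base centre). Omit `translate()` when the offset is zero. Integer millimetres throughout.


translate([224, 224, 0]) cylinder(h = 2262, r = 224);


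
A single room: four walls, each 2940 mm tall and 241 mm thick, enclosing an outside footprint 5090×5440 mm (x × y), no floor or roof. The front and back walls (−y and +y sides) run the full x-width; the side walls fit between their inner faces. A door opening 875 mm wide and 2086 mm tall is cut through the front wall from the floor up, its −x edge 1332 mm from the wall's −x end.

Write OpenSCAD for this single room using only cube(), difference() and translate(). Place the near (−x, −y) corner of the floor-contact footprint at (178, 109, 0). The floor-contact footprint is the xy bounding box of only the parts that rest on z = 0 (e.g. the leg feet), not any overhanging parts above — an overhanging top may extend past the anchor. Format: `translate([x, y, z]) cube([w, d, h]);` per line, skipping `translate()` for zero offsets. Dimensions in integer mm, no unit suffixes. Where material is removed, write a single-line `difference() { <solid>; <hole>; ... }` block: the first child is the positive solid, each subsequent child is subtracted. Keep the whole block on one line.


difference() { translate([178, 109, 0]) cube([5090, 241, 2940]); translate([1510, 109, 0]) cube([875, 241, 2086]); }
translate([178, 5308, 0]) cube([5090, 241, 2940]);
translate([178, 350, 0]) cube([241, 4958, 2940]);
translate([5027, 350, 0]) cube([241, 4958, 2940]);


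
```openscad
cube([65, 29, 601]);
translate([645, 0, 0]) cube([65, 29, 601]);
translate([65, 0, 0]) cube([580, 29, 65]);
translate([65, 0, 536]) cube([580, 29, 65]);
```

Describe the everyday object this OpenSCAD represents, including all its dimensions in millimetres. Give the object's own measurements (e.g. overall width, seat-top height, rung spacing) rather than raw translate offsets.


A rectangular picture frame lying in the x–z plane (depth along y). The opening is 580 mm wide (x) by 471 mm tall (z), surrounded by a border 65 mm wide on all four sides. The frame is 29 mm deep and is made of two full-height vertical stiles with two horizontal rails fitted between them.


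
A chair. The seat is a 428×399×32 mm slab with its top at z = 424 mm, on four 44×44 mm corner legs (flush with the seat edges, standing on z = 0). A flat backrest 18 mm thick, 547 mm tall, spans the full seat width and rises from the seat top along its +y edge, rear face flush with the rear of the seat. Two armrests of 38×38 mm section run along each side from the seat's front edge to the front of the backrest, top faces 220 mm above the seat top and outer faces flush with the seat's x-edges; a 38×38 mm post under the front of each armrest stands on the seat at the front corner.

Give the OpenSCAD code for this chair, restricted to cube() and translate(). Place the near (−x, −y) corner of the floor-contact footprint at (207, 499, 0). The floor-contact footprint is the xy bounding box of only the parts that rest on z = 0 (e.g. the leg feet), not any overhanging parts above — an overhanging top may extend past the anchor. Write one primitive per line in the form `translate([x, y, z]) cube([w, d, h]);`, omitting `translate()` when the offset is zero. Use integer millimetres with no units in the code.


// leg_h = 424 - 32 = 392
// arm post h = 220 - 38 = 182
translate([207, 499, 392]) cube([428, 399, 32]);
translate([207, 499, 0]) cube([44, 44, 392]);
translate([591, 499, 0]) cube([44, 44, 392]);
translate([207, 854, 0]) cube([44, 44, 392]);
translate([591, 854, 0]) cube([44, 44, 392]);
translate([207, 880, 424]) cube([428, 18, 547]);
translate([207, 499, 606]) cube([38, 381, 38]);
translate([597, 499, 606]) cube([38, 381, 38]);
translate([207, 499, 424]) cube([38, 38, 182]);
translate([597, 499, 424]) cube([38, 38, 182]);


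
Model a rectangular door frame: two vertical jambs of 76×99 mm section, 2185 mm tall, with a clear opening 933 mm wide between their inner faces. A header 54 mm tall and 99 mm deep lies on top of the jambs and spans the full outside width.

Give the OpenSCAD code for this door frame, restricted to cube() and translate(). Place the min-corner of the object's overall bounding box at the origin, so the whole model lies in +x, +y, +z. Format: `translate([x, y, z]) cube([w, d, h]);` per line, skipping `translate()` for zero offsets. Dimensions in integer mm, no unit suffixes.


cube([76, 99, 2185]);
translate([1009, 0, 0]) cube([76, 99, 2185]);
translate([0, 0, 2185]) cube([1085, 99, 54]);


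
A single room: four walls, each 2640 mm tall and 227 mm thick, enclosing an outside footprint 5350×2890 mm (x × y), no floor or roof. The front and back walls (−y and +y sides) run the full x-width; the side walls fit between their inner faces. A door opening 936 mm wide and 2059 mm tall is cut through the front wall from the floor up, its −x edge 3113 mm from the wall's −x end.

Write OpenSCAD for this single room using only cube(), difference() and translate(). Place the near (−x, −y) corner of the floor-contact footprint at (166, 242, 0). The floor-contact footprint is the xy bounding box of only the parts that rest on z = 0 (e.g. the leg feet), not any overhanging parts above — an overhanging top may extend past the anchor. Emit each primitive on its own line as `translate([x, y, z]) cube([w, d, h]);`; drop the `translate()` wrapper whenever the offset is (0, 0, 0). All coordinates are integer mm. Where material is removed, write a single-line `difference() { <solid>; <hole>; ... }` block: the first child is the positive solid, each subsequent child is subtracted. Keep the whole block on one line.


difference() { translate([166, 242, 0]) cube([5350, 227, 2640]); translate([3279, 242, 0]) cube([936, 227, 2059]); }
translate([166, 2905, 0]) cube([5350, 227, 2640]);
translate([166, 469, 0]) cube([227, 2436, 2640]);
translate([5289, 469, 0]) cube([227, 2436, 2640]);


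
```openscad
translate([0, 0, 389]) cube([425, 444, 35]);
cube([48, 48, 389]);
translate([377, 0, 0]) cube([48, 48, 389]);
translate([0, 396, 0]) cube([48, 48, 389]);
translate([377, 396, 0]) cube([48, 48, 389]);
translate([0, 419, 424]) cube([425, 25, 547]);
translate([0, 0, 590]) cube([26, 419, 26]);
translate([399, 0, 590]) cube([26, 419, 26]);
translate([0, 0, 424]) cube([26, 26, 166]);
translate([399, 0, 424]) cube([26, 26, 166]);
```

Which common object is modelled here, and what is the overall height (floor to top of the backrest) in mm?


A chair. The overall height is 971 mm.

A slab on four corner posts with a tall panel at the back — a chair. The seat slab sits at z = 389 with thickness 35, and the 547 mm backrest starts at the seat top, so the overall height is 389 + 35 + 547 = 971 mm.


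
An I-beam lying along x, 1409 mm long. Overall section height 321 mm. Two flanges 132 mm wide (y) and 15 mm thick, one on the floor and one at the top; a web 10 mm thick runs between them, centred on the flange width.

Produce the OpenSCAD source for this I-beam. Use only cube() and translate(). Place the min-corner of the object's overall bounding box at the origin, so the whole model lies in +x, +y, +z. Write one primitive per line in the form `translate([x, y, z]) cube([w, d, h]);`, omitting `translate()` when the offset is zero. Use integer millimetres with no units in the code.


cube([1409, 132, 15]);
translate([0, 61, 15]) cube([1409, 10, 291]);
translate([0, 0, 306]) cube([1409, 132, 15]);


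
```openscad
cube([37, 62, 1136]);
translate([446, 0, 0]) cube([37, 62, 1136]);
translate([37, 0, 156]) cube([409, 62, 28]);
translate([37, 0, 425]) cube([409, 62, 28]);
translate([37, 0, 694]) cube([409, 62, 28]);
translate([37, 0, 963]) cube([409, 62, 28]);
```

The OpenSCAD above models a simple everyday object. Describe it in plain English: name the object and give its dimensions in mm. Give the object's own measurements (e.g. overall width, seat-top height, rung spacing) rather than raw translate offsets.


A straight ladder. Two 37×62 mm vertical rails, 1136 mm tall, stand 483 mm apart (outside-to-outside) with their front faces coplanar on the −y side. 4 rungs, each 62 mm deep and 28 mm tall, span between the inner faces of the rails, front faces flush with the rails. The lowest rung's underside is at z = 156 mm and rungs are spaced 269 mm apart (underside to underside).


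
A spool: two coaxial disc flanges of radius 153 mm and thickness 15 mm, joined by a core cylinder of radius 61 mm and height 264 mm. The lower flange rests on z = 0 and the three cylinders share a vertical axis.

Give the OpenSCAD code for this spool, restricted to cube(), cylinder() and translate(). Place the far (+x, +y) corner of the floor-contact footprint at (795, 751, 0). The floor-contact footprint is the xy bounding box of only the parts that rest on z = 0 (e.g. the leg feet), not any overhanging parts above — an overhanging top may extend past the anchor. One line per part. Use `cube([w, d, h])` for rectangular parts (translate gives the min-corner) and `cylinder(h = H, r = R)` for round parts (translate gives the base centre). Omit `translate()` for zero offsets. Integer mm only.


translate([642, 598, 0]) cylinder(h = 15, r = 153);
translate([642, 598, 15]) cylinder(h = 264, r = 61);
translate([642, 598, 279]) cylinder(h = 15, r = 153);


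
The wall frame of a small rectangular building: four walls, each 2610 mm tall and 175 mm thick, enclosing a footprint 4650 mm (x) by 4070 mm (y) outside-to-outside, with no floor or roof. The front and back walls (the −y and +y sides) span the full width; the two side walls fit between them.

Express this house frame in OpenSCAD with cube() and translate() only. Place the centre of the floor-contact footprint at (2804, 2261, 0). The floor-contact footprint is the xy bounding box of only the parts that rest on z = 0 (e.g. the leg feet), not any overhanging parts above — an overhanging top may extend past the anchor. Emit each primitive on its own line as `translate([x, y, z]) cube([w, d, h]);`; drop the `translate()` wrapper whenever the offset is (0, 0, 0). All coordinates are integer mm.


translate([479, 226, 0]) cube([4650, 175, 2610]);
translate([479, 4121, 0]) cube([4650, 175, 2610]);
translate([479, 401, 0]) cube([175, 3720, 2610]);
translate([4954, 401, 0]) cube([175, 3720, 2610]);


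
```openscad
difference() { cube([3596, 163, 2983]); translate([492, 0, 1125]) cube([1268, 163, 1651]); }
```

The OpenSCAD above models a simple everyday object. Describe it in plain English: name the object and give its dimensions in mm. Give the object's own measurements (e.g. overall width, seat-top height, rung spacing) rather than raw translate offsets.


A wall 3596 mm long (x), 163 mm thick (y), 2983 mm tall, with a rectangular window opening cut through it. The opening is 1268 mm wide and 1651 mm tall; its sill is at z = 1125 mm and its near (−x) edge is 492 mm from the wall's −x end. The opening passes through the full wall thickness.


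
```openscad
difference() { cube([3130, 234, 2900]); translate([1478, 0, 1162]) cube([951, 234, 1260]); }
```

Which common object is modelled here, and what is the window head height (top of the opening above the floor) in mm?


A wall with a window opening. The window head height is 2422 mm.

A wall with a rectangular opening subtracted — a window. Sill at z = 1162, opening 1260 mm tall, so the head is at 1162 + 1260 = 2422 mm.


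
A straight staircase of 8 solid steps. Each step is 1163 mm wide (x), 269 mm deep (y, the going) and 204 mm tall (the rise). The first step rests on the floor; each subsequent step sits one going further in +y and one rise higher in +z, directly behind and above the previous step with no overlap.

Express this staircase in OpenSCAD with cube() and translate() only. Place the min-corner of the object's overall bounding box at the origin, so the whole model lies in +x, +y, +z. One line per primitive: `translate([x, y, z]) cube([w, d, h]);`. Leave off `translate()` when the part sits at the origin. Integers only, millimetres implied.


cube([1163, 269, 204]);
translate([0, 269, 204]) cube([1163, 269, 204]);
translate([0, 538, 408]) cube([1163, 269, 204]);
translate([0, 807, 612]) cube([1163, 269, 204]);
translate([0, 1076, 816]) cube([1163, 269, 204]);
translate([0, 1345, 1020]) cube([1163, 269, 204]);
translate([0, 1614, 1224]) cube([1163, 269, 204]);
translate([0, 1883, 1428]) cube([1163, 269, 204]);


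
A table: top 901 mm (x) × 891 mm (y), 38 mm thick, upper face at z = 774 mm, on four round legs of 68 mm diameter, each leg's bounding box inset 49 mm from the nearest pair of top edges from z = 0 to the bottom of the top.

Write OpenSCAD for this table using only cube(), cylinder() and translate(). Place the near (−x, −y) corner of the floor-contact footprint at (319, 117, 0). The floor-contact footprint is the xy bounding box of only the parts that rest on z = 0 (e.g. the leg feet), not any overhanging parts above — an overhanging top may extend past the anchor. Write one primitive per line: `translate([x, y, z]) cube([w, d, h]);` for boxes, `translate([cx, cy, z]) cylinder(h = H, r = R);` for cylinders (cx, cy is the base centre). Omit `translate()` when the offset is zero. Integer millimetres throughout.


// leg_h = 774 - 38 = 736
translate([270, 68, 736]) cube([901, 891, 38]);
translate([353, 151, 0]) cylinder(h = 736, r = 34);
translate([1088, 151, 0]) cylinder(h = 736, r = 34);
translate([353, 876, 0]) cylinder(h = 736, r = 34);
translate([1088, 876, 0]) cylinder(h = 736, r = 34);


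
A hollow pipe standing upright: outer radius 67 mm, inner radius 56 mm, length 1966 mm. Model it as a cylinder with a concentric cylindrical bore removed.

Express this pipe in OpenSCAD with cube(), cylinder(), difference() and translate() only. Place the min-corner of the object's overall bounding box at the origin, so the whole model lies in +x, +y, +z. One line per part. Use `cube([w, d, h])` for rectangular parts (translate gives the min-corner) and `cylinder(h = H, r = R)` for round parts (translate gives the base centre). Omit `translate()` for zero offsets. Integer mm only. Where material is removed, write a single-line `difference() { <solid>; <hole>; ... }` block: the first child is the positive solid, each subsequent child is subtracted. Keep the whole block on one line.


difference() { translate([67, 67, 0]) cylinder(h = 1966, r = 67); translate([67, 67, 0]) cylinder(h = 1966, r = 56); }


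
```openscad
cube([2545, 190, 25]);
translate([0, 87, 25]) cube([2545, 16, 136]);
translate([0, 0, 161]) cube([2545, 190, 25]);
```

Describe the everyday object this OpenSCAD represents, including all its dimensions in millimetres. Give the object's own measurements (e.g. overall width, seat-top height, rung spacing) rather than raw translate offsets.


An I-beam lying along x, 2545 mm long. Overall section height 186 mm. Two flanges 190 mm wide (y) and 25 mm thick, one on the floor and one at the top; a web 16 mm thick runs between them, centred on the flange width.


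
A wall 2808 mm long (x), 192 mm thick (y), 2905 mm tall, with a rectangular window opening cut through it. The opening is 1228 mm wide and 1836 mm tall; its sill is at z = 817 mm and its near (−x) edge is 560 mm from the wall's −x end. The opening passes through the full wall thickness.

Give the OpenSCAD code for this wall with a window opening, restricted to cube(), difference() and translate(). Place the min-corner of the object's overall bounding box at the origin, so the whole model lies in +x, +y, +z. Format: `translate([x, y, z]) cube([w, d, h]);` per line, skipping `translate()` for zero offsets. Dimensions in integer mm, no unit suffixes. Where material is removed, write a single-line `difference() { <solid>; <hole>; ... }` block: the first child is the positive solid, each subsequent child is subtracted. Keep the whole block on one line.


difference() { cube([2808, 192, 2905]); translate([560, 0, 817]) cube([1228, 192, 1836]); }


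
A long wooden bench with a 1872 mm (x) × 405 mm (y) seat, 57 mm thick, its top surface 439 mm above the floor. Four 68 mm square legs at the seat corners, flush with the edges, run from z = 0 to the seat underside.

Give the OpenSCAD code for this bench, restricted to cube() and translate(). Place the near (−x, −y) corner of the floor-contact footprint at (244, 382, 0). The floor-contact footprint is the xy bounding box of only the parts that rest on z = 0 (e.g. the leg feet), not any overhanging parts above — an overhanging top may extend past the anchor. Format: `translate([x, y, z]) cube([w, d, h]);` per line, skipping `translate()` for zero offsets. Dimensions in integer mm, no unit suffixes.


// leg_h = 439 − 57 = 382
translate([244, 382, 382]) cube([1872, 405, 57]);
translate([244, 382, 0]) cube([68, 68, 382]);
translate([244, 719, 0]) cube([68, 68, 382]);
translate([2048, 382, 0]) cube([68, 68, 382]);
translate([2048, 719, 0]) cube([68, 68, 382]);


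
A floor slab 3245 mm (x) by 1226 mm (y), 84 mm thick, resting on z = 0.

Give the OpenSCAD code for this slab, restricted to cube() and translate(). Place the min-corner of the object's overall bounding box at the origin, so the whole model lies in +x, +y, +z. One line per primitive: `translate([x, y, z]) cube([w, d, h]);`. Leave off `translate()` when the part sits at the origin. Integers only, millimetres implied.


cube([3245, 1226, 84]);


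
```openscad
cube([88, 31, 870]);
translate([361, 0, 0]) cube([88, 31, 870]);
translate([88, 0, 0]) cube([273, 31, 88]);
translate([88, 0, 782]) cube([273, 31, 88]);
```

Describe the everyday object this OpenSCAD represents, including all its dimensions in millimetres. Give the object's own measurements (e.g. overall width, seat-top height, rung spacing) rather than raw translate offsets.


A rectangular picture frame lying in the x–z plane (depth along y). The opening is 273 mm wide (x) by 694 mm tall (z), surrounded by a border 88 mm wide on all four sides. The frame is 31 mm deep and is made of two full-height vertical stiles with two horizontal rails fitted between them.


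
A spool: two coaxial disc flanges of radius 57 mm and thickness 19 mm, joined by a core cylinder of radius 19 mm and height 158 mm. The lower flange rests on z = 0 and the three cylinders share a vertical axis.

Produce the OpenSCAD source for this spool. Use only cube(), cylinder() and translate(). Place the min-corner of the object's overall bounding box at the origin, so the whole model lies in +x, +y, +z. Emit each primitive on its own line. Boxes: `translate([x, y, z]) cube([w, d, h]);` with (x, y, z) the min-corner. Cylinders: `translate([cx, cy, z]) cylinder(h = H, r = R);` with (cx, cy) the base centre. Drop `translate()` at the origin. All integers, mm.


translate([57, 57, 0]) cylinder(h = 19, r = 57);
translate([57, 57, 19]) cylinder(h = 158, r = 19);
translate([57, 57, 177]) cylinder(h = 19, r = 57);


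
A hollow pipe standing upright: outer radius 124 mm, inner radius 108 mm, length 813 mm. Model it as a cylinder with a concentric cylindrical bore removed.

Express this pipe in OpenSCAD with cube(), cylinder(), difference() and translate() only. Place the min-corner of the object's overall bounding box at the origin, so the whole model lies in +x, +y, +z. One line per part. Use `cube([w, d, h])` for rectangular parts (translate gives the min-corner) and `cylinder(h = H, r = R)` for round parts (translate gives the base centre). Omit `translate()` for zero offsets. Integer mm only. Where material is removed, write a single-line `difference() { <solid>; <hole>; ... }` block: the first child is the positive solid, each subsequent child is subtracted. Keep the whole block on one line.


difference() { translate([124, 124, 0]) cylinder(h = 813, r = 124); translate([124, 124, 0]) cylinder(h = 813, r = 108); }


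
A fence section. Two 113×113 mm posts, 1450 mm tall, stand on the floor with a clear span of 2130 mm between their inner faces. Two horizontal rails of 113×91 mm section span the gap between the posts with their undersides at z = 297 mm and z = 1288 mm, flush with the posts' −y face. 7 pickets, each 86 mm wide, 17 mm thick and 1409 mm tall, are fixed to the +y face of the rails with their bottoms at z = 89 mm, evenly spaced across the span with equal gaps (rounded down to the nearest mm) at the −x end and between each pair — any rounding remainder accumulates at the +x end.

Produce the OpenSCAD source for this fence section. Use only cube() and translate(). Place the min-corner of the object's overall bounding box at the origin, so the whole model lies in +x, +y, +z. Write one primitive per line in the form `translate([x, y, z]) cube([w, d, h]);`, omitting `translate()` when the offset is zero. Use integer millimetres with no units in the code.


cube([113, 113, 1450]);
translate([2243, 0, 0]) cube([113, 113, 1450]);
translate([113, 0, 297]) cube([2130, 113, 91]);
translate([113, 0, 1288]) cube([2130, 113, 91]);
translate([304, 113, 89]) cube([86, 17, 1409]);
translate([581, 113, 89]) cube([86, 17, 1409]);
translate([858, 113, 89]) cube([86, 17, 1409]);
translate([1135, 113, 89]) cube([86, 17, 1409]);
translate([1412, 113, 89]) cube([86, 17, 1409]);
translate([1689, 113, 89]) cube([86, 17, 1409]);
translate([1966, 113, 89]) cube([86, 17, 1409]);


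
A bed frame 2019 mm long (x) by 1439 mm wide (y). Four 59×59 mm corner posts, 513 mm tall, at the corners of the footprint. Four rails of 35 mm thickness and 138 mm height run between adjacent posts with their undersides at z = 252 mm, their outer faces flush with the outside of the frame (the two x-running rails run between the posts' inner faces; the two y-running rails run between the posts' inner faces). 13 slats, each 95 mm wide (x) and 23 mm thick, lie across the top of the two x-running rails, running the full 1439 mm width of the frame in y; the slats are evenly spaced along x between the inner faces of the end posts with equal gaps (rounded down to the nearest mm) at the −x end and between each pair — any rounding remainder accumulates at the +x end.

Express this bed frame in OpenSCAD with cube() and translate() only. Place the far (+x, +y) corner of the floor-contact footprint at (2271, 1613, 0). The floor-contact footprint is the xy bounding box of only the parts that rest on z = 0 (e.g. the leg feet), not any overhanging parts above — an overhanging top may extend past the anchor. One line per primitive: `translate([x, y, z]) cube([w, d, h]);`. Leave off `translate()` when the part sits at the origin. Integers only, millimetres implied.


translate([252, 174, 0]) cube([59, 59, 513]);
translate([252, 1554, 0]) cube([59, 59, 513]);
translate([2212, 174, 0]) cube([59, 59, 513]);
translate([2212, 1554, 0]) cube([59, 59, 513]);
translate([311, 174, 252]) cube([1901, 35, 138]);
translate([311, 1578, 252]) cube([1901, 35, 138]);
translate([252, 233, 252]) cube([35, 1321, 138]);
translate([2236, 233, 252]) cube([35, 1321, 138]);
translate([358, 174, 390]) cube([95, 1439, 23]);
translate([500, 174, 390]) cube([95, 1439, 23]);
translate([642, 174, 390]) cube([95, 1439, 23]);
translate([784, 174, 390]) cube([95, 1439, 23]);
translate([926, 174, 390]) cube([95, 1439, 23]);
translate([1068, 174, 390]) cube([95, 1439, 23]);
translate([1210, 174, 390]) cube([95, 1439, 23]);
translate([1352, 174, 390]) cube([95, 1439, 23]);
translate([1494, 174, 390]) cube([95, 1439, 23]);
translate([1636, 174, 390]) cube([95, 1439, 23]);
translate([1778, 174, 390]) cube([95, 1439, 23]);
translate([1920, 174, 390]) cube([95, 1439, 23]);
translate([2062, 174, 390]) cube([95, 1439, 23]);


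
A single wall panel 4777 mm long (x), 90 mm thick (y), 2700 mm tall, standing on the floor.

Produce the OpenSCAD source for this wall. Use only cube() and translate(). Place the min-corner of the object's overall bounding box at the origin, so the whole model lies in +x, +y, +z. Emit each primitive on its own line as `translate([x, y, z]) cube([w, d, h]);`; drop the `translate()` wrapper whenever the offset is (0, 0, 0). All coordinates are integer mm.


cube([4777, 90, 2700]);


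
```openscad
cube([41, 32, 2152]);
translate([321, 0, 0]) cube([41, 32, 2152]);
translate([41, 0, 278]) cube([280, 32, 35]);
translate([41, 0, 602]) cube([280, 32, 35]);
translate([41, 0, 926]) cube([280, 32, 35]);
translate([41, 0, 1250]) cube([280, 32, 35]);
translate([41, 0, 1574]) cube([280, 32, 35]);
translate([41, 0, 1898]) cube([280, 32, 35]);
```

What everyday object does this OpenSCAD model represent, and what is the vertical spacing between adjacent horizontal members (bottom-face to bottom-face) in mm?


A ladder. The rung spacing is 324 mm.

Two tall 41×32 posts with 6 short bars between them — a ladder. Adjacent rungs sit at z = 278 and z = 602, so the spacing is 602 − 278 = 324 mm.


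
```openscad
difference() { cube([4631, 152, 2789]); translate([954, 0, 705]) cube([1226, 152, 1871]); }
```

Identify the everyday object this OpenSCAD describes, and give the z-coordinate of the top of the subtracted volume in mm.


A wall with a window opening. The window head height is 2576 mm.

A wall with a rectangular opening subtracted — a window. Sill at z = 705, opening 1871 mm tall, so the head is at 705 + 1871 = 2576 mm.


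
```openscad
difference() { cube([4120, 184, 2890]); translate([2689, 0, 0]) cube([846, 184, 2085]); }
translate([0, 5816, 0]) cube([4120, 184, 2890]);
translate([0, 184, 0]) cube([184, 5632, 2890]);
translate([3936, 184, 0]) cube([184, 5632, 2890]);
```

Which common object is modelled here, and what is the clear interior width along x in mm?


A single room. The interior width is 3752 mm.

Four walls enclosing a rectangle with a door in the front wall — a room. Outside width 4120 minus two 184 mm walls gives 3752 mm.


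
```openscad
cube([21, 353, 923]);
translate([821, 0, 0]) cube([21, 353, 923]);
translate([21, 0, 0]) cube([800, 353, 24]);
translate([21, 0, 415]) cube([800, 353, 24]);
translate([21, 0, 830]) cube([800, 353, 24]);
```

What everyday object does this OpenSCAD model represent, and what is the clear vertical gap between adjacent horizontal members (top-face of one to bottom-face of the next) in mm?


A bookshelf. The clear shelf gap is 391 mm.

Two tall side panels with 3 horizontal boards between them — a bookshelf. The first two shelf undersides are at z = 0 and z = 415; with shelf thickness 24, the clear gap is 415 − 0 − 24 = 391 mm.


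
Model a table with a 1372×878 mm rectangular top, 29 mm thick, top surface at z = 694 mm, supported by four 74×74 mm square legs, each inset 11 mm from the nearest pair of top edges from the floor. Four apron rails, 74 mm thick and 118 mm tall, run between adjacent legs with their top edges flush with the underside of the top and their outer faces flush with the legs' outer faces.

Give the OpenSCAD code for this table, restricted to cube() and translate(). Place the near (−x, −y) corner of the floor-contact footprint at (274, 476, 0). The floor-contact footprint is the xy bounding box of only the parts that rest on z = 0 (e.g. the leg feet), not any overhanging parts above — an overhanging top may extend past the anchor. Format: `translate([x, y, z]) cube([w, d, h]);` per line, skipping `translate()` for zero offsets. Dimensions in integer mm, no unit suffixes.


translate([263, 465, 665]) cube([1372, 878, 29]);
translate([274, 476, 0]) cube([74, 74, 665]);
translate([1550, 476, 0]) cube([74, 74, 665]);
translate([274, 1258, 0]) cube([74, 74, 665]);
translate([1550, 1258, 0]) cube([74, 74, 665]);
translate([348, 476, 547]) cube([1202, 74, 118]);
translate([348, 1258, 547]) cube([1202, 74, 118]);
translate([274, 550, 547]) cube([74, 708, 118]);
translate([1550, 550, 547]) cube([74, 708, 118]);


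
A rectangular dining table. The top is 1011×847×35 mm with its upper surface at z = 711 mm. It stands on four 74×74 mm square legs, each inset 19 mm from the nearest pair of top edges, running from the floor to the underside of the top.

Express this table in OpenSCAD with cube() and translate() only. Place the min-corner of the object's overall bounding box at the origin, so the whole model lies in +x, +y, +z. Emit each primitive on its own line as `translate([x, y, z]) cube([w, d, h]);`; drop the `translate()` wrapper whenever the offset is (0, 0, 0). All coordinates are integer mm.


translate([0, 0, 676]) cube([1011, 847, 35]);
translate([19, 19, 0]) cube([74, 74, 676]);
translate([918, 19, 0]) cube([74, 74, 676]);
translate([19, 754, 0]) cube([74, 74, 676]);
translate([918, 754, 0]) cube([74, 74, 676]);


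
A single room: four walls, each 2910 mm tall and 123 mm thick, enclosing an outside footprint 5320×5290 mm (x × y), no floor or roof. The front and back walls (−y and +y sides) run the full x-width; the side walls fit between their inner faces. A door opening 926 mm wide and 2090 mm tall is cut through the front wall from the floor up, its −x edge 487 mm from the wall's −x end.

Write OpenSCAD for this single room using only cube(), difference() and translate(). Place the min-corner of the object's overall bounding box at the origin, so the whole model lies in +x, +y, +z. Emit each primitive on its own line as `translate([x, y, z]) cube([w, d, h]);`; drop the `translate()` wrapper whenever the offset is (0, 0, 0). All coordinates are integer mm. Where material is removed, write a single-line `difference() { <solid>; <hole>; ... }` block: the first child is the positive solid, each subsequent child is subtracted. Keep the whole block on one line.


difference() { cube([5320, 123, 2910]); translate([487, 0, 0]) cube([926, 123, 2090]); }
translate([0, 5167, 0]) cube([5320, 123, 2910]);
translate([0, 123, 0]) cube([123, 5044, 2910]);
translate([5197, 123, 0]) cube([123, 5044, 2910]);


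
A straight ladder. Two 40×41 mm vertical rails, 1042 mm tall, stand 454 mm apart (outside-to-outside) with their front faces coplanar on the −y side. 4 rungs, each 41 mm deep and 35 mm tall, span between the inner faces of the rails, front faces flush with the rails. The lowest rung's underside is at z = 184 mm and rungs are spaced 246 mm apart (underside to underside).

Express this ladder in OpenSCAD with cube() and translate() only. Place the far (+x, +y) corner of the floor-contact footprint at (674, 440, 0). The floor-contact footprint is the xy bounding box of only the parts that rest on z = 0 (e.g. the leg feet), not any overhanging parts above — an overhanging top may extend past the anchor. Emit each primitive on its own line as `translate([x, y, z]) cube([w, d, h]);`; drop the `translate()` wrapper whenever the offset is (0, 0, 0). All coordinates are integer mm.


// rung span = 454 - 2*40 = 374
// rung[k] z = 184 + k*246
translate([220, 399, 0]) cube([40, 41, 1042]);
translate([634, 399, 0]) cube([40, 41, 1042]);
translate([260, 399, 184]) cube([374, 41, 35]);
translate([260, 399, 430]) cube([374, 41, 35]);
translate([260, 399, 676]) cube([374, 41, 35]);
translate([260, 399, 922]) cube([374, 41, 35]);


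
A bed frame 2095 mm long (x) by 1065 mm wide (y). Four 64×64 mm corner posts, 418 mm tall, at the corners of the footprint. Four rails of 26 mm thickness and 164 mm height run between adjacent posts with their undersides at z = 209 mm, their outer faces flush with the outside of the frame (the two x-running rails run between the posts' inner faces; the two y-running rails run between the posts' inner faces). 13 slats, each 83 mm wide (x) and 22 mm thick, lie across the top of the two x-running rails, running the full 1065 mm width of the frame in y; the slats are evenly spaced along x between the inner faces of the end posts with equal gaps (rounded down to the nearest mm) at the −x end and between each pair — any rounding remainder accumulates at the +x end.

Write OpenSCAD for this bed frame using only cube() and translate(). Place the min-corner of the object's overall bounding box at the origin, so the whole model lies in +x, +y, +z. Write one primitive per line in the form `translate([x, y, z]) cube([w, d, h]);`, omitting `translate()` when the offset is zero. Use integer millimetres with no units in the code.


// slat z = rail_z + rail_h = 209 + 164 = 373
// slat gap = ⌊(1967 − 13·83) / 14⌋ = 63
cube([64, 64, 418]);
translate([0, 1001, 0]) cube([64, 64, 418]);
translate([2031, 0, 0]) cube([64, 64, 418]);
translate([2031, 1001, 0]) cube([64, 64, 418]);
translate([64, 0, 209]) cube([1967, 26, 164]);
translate([64, 1039, 209]) cube([1967, 26, 164]);
translate([0, 64, 209]) cube([26, 937, 164]);
translate([2069, 64, 209]) cube([26, 937, 164]);
translate([127, 0, 373]) cube([83, 1065, 22]);
translate([273, 0, 373]) cube([83, 1065, 22]);
translate([419, 0, 373]) cube([83, 1065, 22]);
translate([565, 0, 373]) cube([83, 1065, 22]);
translate([711, 0, 373]) cube([83, 1065, 22]);
translate([857, 0, 373]) cube([83, 1065, 22]);
translate([1003, 0, 373]) cube([83, 1065, 22]);
translate([1149, 0, 373]) cube([83, 1065, 22]);
translate([1295, 0, 373]) cube([83, 1065, 22]);
translate([1441, 0, 373]) cube([83, 1065, 22]);
translate([1587, 0, 373]) cube([83, 1065, 22]);
translate([1733, 0, 373]) cube([83, 1065, 22]);
translate([1879, 0, 373]) cube([83, 1065, 22]);


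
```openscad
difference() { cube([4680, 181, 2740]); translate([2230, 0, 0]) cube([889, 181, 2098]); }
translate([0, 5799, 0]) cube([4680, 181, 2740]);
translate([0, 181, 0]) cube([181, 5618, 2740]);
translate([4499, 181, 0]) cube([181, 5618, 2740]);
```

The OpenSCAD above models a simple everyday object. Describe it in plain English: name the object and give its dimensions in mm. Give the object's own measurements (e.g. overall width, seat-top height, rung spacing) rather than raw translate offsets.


A single room: four walls, each 2740 mm tall and 181 mm thick, enclosing an outside footprint 4680×5980 mm (x × y), no floor or roof. The front and back walls (−y and +y sides) run the full x-width; the side walls fit between their inner faces. A door opening 889 mm wide and 2098 mm tall is cut through the front wall from the floor up, its −x edge 2230 mm from the wall's −x end.


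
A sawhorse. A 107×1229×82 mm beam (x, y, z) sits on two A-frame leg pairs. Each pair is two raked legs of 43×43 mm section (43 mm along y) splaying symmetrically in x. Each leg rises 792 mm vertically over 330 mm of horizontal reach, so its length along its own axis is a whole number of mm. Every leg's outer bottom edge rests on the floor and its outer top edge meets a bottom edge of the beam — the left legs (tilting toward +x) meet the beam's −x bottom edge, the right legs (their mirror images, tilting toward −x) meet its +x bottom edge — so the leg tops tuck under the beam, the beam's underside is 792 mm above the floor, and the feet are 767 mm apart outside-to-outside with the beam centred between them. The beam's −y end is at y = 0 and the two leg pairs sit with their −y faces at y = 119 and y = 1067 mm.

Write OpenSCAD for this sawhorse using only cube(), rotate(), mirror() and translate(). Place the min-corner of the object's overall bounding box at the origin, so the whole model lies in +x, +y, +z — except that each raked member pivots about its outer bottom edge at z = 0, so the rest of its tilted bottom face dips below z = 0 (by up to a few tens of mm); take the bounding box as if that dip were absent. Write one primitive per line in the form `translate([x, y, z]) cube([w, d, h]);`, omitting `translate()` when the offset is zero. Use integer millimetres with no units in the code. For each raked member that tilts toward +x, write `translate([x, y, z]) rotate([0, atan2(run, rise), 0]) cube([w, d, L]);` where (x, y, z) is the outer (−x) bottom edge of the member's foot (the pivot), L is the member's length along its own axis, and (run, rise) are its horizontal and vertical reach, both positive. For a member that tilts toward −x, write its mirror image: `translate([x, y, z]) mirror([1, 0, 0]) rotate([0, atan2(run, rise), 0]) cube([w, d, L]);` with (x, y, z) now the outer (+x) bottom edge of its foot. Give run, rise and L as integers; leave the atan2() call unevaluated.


translate([330, 0, 792]) cube([107, 1229, 82]);
translate([0, 119, 0]) rotate([0, atan2(330, 792), 0]) cube([43, 43, 858]);
translate([767, 119, 0]) mirror([1, 0, 0]) rotate([0, atan2(330, 792), 0]) cube([43, 43, 858]);
translate([0, 1067, 0]) rotate([0, atan2(330, 792), 0]) cube([43, 43, 858]);
translate([767, 1067, 0]) mirror([1, 0, 0]) rotate([0, atan2(330, 792), 0]) cube([43, 43, 858]);
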